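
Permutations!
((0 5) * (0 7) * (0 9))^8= (9)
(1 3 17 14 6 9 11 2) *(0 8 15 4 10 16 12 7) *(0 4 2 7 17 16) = (0 8 15 2 1 3 16 12 17 14 6 9 11 7 4 10) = [8, 3, 1, 16, 10, 5, 9, 4, 15, 11, 0, 7, 17, 13, 6, 2, 12, 14]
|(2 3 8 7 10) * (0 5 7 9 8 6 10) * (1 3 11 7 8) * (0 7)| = |(0 5 8 9 1 3 6 10 2 11)| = 10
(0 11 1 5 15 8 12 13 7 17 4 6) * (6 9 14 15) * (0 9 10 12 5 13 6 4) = (0 11 1 13 7 17)(4 10 12 6 9 14 15 8 5) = [11, 13, 2, 3, 10, 4, 9, 17, 5, 14, 12, 1, 6, 7, 15, 8, 16, 0]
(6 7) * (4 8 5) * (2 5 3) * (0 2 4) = (0 2 5)(3 4 8)(6 7) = [2, 1, 5, 4, 8, 0, 7, 6, 3]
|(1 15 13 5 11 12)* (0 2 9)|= 6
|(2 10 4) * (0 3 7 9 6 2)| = 8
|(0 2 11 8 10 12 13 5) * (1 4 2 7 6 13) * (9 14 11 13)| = |(0 7 6 9 14 11 8 10 12 1 4 2 13 5)| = 14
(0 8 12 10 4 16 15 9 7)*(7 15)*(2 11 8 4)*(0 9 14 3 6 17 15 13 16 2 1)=(0 4 2 11 8 12 10 1)(3 6 17 15 14)(7 9 13 16)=[4, 0, 11, 6, 2, 5, 17, 9, 12, 13, 1, 8, 10, 16, 3, 14, 7, 15]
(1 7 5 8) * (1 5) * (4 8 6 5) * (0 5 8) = [5, 7, 2, 3, 0, 6, 8, 1, 4] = (0 5 6 8 4)(1 7)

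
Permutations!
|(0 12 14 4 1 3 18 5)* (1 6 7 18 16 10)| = 8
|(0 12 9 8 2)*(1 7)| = 10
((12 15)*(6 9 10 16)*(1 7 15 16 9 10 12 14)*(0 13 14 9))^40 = ((0 13 14 1 7 15 9 12 16 6 10))^40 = (0 12 1 10 9 14 6 15 13 16 7)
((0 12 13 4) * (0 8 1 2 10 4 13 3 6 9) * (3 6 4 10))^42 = (13)(0 6)(1 3 8 2 4)(9 12)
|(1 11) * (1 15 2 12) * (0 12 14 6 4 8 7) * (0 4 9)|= 9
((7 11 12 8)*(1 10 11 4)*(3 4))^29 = (1 7 11 4 8 10 3 12)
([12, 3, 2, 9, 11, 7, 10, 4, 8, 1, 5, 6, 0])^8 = [0, 9, 2, 1, 6, 4, 5, 11, 8, 3, 7, 10, 12]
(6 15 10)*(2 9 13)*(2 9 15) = (2 15 10 6)(9 13) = [0, 1, 15, 3, 4, 5, 2, 7, 8, 13, 6, 11, 12, 9, 14, 10]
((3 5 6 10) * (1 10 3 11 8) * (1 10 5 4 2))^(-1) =((1 5 6 3 4 2)(8 10 11))^(-1) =(1 2 4 3 6 5)(8 11 10)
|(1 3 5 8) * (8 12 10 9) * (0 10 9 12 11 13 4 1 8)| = 12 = |(0 10 12 9)(1 3 5 11 13 4)|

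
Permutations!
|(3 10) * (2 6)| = |(2 6)(3 10)| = 2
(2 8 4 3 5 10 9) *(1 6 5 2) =(1 6 5 10 9)(2 8 4 3) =[0, 6, 8, 2, 3, 10, 5, 7, 4, 1, 9]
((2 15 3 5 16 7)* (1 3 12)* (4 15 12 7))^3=(1 16 7)(2 3 4)(5 15 12)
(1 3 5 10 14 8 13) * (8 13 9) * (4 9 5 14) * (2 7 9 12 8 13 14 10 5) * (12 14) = (1 3 10 4 14 12 8 2 7 9 13) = [0, 3, 7, 10, 14, 5, 6, 9, 2, 13, 4, 11, 8, 1, 12]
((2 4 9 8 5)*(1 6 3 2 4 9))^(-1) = ((1 6 3 2 9 8 5 4))^(-1) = (1 4 5 8 9 2 3 6)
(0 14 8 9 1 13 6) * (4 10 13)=[14, 4, 2, 3, 10, 5, 0, 7, 9, 1, 13, 11, 12, 6, 8]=(0 14 8 9 1 4 10 13 6)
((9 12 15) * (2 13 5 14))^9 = ((2 13 5 14)(9 12 15))^9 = (15)(2 13 5 14)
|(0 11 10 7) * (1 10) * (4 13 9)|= |(0 11 1 10 7)(4 13 9)|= 15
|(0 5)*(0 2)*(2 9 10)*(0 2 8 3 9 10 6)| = 7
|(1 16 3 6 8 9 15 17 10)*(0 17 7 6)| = |(0 17 10 1 16 3)(6 8 9 15 7)| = 30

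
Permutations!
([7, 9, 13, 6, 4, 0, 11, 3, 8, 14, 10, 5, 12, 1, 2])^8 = [3, 2, 9, 11, 4, 7, 5, 6, 8, 13, 10, 0, 12, 14, 1]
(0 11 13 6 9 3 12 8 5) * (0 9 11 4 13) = [4, 1, 2, 12, 13, 9, 11, 7, 5, 3, 10, 0, 8, 6] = (0 4 13 6 11)(3 12 8 5 9)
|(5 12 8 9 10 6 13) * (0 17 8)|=9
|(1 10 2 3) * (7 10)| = |(1 7 10 2 3)| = 5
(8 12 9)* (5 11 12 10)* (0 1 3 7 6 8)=(0 1 3 7 6 8 10 5 11 12 9)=[1, 3, 2, 7, 4, 11, 8, 6, 10, 0, 5, 12, 9]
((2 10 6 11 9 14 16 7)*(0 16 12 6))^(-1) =((0 16 7 2 10)(6 11 9 14 12))^(-1) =(0 10 2 7 16)(6 12 14 9 11)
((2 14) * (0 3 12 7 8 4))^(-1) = ((0 3 12 7 8 4)(2 14))^(-1) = (0 4 8 7 12 3)(2 14)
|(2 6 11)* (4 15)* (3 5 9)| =|(2 6 11)(3 5 9)(4 15)| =6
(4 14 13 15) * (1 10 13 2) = [0, 10, 1, 3, 14, 5, 6, 7, 8, 9, 13, 11, 12, 15, 2, 4] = (1 10 13 15 4 14 2)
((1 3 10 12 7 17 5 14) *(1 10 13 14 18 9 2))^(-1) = (1 2 9 18 5 17 7 12 10 14 13 3)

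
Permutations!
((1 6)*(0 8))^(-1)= (0 8)(1 6)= ((0 8)(1 6))^(-1)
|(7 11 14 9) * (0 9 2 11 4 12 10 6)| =|(0 9 7 4 12 10 6)(2 11 14)| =21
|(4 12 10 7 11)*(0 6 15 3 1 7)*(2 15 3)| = |(0 6 3 1 7 11 4 12 10)(2 15)| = 18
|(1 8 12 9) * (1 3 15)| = 6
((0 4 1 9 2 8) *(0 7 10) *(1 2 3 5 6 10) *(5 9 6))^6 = (0 6 7 2)(1 8 4 10)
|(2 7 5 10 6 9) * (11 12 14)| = 6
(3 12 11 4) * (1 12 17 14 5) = [0, 12, 2, 17, 3, 1, 6, 7, 8, 9, 10, 4, 11, 13, 5, 15, 16, 14] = (1 12 11 4 3 17 14 5)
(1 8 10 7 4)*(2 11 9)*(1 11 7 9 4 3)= (1 8 10 9 2 7 3)(4 11)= [0, 8, 7, 1, 11, 5, 6, 3, 10, 2, 9, 4]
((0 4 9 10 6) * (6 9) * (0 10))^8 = (0 10 4 9 6)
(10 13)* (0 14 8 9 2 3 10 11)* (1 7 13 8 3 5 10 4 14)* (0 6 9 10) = (0 1 7 13 11 6 9 2 5)(3 4 14)(8 10) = [1, 7, 5, 4, 14, 0, 9, 13, 10, 2, 8, 6, 12, 11, 3]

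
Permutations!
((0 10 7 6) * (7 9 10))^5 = ((0 7 6)(9 10))^5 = (0 6 7)(9 10)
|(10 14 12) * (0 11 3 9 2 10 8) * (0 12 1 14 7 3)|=|(0 11)(1 14)(2 10 7 3 9)(8 12)|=10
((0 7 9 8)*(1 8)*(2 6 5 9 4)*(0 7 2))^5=(0 1 2 8 6 7 5 4 9)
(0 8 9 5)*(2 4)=(0 8 9 5)(2 4)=[8, 1, 4, 3, 2, 0, 6, 7, 9, 5]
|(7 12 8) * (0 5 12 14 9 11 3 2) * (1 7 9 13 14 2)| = |(0 5 12 8 9 11 3 1 7 2)(13 14)| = 10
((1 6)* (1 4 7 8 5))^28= (1 8 4)(5 7 6)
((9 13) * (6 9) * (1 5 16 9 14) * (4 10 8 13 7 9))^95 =(1 8 5 13 16 6 4 14 10)(7 9)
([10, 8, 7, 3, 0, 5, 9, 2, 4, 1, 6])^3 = (0 9 4 6 8 10 1)(2 7)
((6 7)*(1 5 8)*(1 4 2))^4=(1 2 4 8 5)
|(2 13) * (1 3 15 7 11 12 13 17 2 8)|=8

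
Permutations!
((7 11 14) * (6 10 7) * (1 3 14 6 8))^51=((1 3 14 8)(6 10 7 11))^51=(1 8 14 3)(6 11 7 10)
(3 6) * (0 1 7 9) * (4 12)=(0 1 7 9)(3 6)(4 12)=[1, 7, 2, 6, 12, 5, 3, 9, 8, 0, 10, 11, 4]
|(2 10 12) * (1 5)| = 6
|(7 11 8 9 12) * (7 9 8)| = |(7 11)(9 12)| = 2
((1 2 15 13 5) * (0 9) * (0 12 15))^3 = ((0 9 12 15 13 5 1 2))^3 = (0 15 1 9 13 2 12 5)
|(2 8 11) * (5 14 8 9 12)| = 7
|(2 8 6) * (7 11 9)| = 3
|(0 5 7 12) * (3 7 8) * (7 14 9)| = |(0 5 8 3 14 9 7 12)| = 8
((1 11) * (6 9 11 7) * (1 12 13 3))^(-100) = ((1 7 6 9 11 12 13 3))^(-100) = (1 11)(3 9)(6 13)(7 12)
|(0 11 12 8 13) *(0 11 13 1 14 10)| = |(0 13 11 12 8 1 14 10)| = 8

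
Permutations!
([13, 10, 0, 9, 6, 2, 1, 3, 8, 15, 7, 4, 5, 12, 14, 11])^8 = [5, 6, 12, 7, 11, 13, 4, 10, 8, 3, 1, 15, 0, 2, 14, 9]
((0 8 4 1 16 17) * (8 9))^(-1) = (0 17 16 1 4 8 9)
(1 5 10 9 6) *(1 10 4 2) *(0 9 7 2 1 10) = [9, 5, 10, 3, 1, 4, 0, 2, 8, 6, 7] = (0 9 6)(1 5 4)(2 10 7)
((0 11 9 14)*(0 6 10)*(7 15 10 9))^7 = ((0 11 7 15 10)(6 9 14))^7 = (0 7 10 11 15)(6 9 14)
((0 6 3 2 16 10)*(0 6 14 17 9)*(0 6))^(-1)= ((0 14 17 9 6 3 2 16 10))^(-1)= (0 10 16 2 3 6 9 17 14)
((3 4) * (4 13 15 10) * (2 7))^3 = (2 7)(3 10 13 4 15)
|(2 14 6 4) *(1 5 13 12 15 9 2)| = 10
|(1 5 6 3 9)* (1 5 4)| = 4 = |(1 4)(3 9 5 6)|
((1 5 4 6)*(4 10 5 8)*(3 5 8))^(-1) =((1 3 5 10 8 4 6))^(-1) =(1 6 4 8 10 5 3)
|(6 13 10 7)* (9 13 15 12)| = 7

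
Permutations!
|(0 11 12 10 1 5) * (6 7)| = |(0 11 12 10 1 5)(6 7)| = 6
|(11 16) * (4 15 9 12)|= 4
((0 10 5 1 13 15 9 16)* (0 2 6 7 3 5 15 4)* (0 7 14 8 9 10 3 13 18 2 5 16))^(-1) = (0 9 8 14 6 2 18 1 5 16 3)(4 13 7)(10 15)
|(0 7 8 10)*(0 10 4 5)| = |(10)(0 7 8 4 5)| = 5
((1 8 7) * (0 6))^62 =(1 7 8)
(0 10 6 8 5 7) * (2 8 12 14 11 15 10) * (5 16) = (0 2 8 16 5 7)(6 12 14 11 15 10) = [2, 1, 8, 3, 4, 7, 12, 0, 16, 9, 6, 15, 14, 13, 11, 10, 5]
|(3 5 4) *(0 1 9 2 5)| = |(0 1 9 2 5 4 3)| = 7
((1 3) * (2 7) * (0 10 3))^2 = (0 3)(1 10)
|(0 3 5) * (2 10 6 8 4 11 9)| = |(0 3 5)(2 10 6 8 4 11 9)| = 21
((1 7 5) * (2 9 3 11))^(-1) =((1 7 5)(2 9 3 11))^(-1) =(1 5 7)(2 11 3 9)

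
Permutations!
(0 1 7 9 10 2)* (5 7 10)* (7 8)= [1, 10, 0, 3, 4, 8, 6, 9, 7, 5, 2]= (0 1 10 2)(5 8 7 9)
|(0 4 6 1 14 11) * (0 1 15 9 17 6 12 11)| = 12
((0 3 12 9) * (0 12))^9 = (0 3)(9 12)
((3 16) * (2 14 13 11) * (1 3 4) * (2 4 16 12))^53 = (16)(1 13 12 4 14 3 11 2)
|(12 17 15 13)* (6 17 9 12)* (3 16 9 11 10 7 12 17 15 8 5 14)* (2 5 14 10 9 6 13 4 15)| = 26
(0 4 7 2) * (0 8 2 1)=(0 4 7 1)(2 8)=[4, 0, 8, 3, 7, 5, 6, 1, 2]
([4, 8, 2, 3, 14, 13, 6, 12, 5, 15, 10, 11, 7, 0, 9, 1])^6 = [8, 14, 2, 3, 5, 15, 6, 7, 9, 0, 10, 11, 12, 1, 13, 4]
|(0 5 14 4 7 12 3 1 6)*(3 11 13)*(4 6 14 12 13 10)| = |(0 5 12 11 10 4 7 13 3 1 14 6)| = 12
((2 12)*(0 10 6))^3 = ((0 10 6)(2 12))^3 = (2 12)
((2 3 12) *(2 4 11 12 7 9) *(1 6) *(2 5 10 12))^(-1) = ((1 6)(2 3 7 9 5 10 12 4 11))^(-1) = (1 6)(2 11 4 12 10 5 9 7 3)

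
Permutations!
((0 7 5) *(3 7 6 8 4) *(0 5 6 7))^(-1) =((0 7 6 8 4 3))^(-1) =(0 3 4 8 6 7)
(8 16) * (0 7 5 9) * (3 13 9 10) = [7, 1, 2, 13, 4, 10, 6, 5, 16, 0, 3, 11, 12, 9, 14, 15, 8] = (0 7 5 10 3 13 9)(8 16)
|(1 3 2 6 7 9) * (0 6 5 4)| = |(0 6 7 9 1 3 2 5 4)| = 9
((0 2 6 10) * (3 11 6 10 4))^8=(11)(0 10 2)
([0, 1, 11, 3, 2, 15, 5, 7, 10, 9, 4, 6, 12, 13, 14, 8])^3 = [0, 1, 5, 3, 6, 10, 8, 7, 2, 9, 11, 15, 12, 13, 14, 4]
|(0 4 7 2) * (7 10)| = |(0 4 10 7 2)| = 5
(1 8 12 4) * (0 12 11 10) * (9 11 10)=(0 12 4 1 8 10)(9 11)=[12, 8, 2, 3, 1, 5, 6, 7, 10, 11, 0, 9, 4]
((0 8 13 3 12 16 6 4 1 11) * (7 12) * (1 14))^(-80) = ((0 8 13 3 7 12 16 6 4 14 1 11))^(-80) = (0 7 4)(1 13 16)(3 6 11)(8 12 14)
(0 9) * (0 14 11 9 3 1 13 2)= [3, 13, 0, 1, 4, 5, 6, 7, 8, 14, 10, 9, 12, 2, 11]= (0 3 1 13 2)(9 14 11)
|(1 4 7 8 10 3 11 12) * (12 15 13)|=10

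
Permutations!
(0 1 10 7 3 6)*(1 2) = [2, 10, 1, 6, 4, 5, 0, 3, 8, 9, 7] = (0 2 1 10 7 3 6)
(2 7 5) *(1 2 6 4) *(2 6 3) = (1 6 4)(2 7 5 3) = [0, 6, 7, 2, 1, 3, 4, 5]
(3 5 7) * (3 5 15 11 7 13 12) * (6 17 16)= [0, 1, 2, 15, 4, 13, 17, 5, 8, 9, 10, 7, 3, 12, 14, 11, 6, 16]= (3 15 11 7 5 13 12)(6 17 16)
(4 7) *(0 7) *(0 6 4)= (0 7)(4 6)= [7, 1, 2, 3, 6, 5, 4, 0]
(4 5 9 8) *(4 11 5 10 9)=(4 10 9 8 11 5)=[0, 1, 2, 3, 10, 4, 6, 7, 11, 8, 9, 5]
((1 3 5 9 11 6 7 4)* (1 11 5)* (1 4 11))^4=((1 3 4)(5 9)(6 7 11))^4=(1 3 4)(6 7 11)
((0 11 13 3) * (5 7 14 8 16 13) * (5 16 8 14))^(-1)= (0 3 13 16 11)(5 7)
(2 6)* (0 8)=(0 8)(2 6)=[8, 1, 6, 3, 4, 5, 2, 7, 0]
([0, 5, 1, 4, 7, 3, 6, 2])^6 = [0, 1, 2, 3, 4, 5, 6, 7]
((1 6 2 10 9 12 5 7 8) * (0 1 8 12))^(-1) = ((0 1 6 2 10 9)(5 7 12))^(-1) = (0 9 10 2 6 1)(5 12 7)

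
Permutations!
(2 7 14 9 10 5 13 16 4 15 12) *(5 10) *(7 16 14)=[0, 1, 16, 3, 15, 13, 6, 7, 8, 5, 10, 11, 2, 14, 9, 12, 4]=(2 16 4 15 12)(5 13 14 9)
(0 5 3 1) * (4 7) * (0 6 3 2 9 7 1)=[5, 6, 9, 0, 1, 2, 3, 4, 8, 7]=(0 5 2 9 7 4 1 6 3)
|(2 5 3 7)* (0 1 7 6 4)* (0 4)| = 7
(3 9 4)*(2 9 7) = [0, 1, 9, 7, 3, 5, 6, 2, 8, 4] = (2 9 4 3 7)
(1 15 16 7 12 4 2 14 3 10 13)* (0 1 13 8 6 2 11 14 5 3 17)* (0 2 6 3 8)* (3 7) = (0 1 15 16 3 10)(2 5 8 7 12 4 11 14 17) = [1, 15, 5, 10, 11, 8, 6, 12, 7, 9, 0, 14, 4, 13, 17, 16, 3, 2]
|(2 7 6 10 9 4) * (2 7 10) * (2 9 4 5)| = |(2 10 4 7 6 9 5)| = 7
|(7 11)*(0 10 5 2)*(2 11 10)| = 4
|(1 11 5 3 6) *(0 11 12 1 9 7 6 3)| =6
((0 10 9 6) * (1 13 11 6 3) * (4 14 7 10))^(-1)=(0 6 11 13 1 3 9 10 7 14 4)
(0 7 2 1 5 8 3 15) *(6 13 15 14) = [7, 5, 1, 14, 4, 8, 13, 2, 3, 9, 10, 11, 12, 15, 6, 0] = (0 7 2 1 5 8 3 14 6 13 15)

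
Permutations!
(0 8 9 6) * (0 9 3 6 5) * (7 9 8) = (0 7 9 5)(3 6 8) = [7, 1, 2, 6, 4, 0, 8, 9, 3, 5]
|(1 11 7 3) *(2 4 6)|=|(1 11 7 3)(2 4 6)|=12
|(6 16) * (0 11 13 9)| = 4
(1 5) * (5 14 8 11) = (1 14 8 11 5) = [0, 14, 2, 3, 4, 1, 6, 7, 11, 9, 10, 5, 12, 13, 8]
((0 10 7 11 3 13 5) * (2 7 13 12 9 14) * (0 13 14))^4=((0 10 14 2 7 11 3 12 9)(5 13))^4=(0 7 9 2 12 14 3 10 11)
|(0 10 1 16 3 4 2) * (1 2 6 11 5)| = |(0 10 2)(1 16 3 4 6 11 5)| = 21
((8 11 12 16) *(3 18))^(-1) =(3 18)(8 16 12 11)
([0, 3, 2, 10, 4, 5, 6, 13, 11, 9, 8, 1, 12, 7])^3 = (1 8 3 11 10)(7 13)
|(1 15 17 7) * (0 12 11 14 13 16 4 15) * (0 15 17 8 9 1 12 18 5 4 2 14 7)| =|(0 18 5 4 17)(1 15 8 9)(2 14 13 16)(7 12 11)| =60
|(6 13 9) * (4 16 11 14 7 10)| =6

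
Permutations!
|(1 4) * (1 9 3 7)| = 5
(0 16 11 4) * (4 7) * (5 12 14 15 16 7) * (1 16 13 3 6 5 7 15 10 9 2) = (0 15 13 3 6 5 12 14 10 9 2 1 16 11 7 4) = [15, 16, 1, 6, 0, 12, 5, 4, 8, 2, 9, 7, 14, 3, 10, 13, 11]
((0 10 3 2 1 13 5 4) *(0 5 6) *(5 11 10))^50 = ((0 5 4 11 10 3 2 1 13 6))^50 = (13)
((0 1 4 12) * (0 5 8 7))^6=(0 7 8 5 12 4 1)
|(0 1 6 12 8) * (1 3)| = 6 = |(0 3 1 6 12 8)|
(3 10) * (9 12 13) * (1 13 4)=[0, 13, 2, 10, 1, 5, 6, 7, 8, 12, 3, 11, 4, 9]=(1 13 9 12 4)(3 10)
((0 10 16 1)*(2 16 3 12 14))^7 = (0 1 16 2 14 12 3 10)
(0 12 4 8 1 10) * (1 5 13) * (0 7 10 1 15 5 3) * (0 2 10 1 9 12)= (1 9 12 4 8 3 2 10 7)(5 13 15)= [0, 9, 10, 2, 8, 13, 6, 1, 3, 12, 7, 11, 4, 15, 14, 5]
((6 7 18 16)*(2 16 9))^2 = (2 6 18)(7 9 16)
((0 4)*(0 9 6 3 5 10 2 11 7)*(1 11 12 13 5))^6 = (0 11 3 9)(1 6 4 7)(2 12 13 5 10)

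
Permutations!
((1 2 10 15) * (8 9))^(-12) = (15)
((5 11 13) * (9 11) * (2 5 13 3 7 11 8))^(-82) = ((13)(2 5 9 8)(3 7 11))^(-82) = (13)(2 9)(3 11 7)(5 8)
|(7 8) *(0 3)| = 2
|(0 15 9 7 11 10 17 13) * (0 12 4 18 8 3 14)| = 14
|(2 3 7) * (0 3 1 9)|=|(0 3 7 2 1 9)|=6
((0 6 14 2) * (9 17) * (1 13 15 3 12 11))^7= ((0 6 14 2)(1 13 15 3 12 11)(9 17))^7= (0 2 14 6)(1 13 15 3 12 11)(9 17)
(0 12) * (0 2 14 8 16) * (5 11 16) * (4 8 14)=[12, 1, 4, 3, 8, 11, 6, 7, 5, 9, 10, 16, 2, 13, 14, 15, 0]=(0 12 2 4 8 5 11 16)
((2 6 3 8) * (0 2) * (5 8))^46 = (0 5 6)(2 8 3)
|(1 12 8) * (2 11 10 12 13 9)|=|(1 13 9 2 11 10 12 8)|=8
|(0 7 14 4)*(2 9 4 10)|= 7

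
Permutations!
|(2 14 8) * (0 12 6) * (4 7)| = |(0 12 6)(2 14 8)(4 7)| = 6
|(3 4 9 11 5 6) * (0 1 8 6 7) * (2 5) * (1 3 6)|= |(0 3 4 9 11 2 5 7)(1 8)|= 8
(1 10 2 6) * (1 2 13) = (1 10 13)(2 6) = [0, 10, 6, 3, 4, 5, 2, 7, 8, 9, 13, 11, 12, 1]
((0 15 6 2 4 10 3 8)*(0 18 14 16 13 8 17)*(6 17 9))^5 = ((0 15 17)(2 4 10 3 9 6)(8 18 14 16 13))^5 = (18)(0 17 15)(2 6 9 3 10 4)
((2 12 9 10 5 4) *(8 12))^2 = ((2 8 12 9 10 5 4))^2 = (2 12 10 4 8 9 5)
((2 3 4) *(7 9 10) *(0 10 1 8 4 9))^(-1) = (0 7 10)(1 9 3 2 4 8)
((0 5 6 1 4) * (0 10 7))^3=((0 5 6 1 4 10 7))^3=(0 1 7 6 10 5 4)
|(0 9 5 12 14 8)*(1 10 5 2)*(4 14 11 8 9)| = |(0 4 14 9 2 1 10 5 12 11 8)| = 11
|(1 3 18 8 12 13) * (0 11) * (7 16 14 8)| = 18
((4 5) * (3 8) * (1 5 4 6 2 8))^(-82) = ((1 5 6 2 8 3))^(-82) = (1 6 8)(2 3 5)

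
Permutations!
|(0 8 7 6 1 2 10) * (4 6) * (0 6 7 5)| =|(0 8 5)(1 2 10 6)(4 7)| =12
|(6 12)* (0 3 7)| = 6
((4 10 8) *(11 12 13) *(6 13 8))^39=(4 11 10 12 6 8 13)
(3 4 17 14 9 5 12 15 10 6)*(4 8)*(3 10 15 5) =(3 8 4 17 14 9)(5 12)(6 10) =[0, 1, 2, 8, 17, 12, 10, 7, 4, 3, 6, 11, 5, 13, 9, 15, 16, 14]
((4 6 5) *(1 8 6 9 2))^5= (1 9 5 8 2 4 6)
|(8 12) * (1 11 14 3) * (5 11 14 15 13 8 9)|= |(1 14 3)(5 11 15 13 8 12 9)|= 21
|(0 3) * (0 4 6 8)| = |(0 3 4 6 8)| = 5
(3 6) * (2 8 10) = (2 8 10)(3 6) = [0, 1, 8, 6, 4, 5, 3, 7, 10, 9, 2]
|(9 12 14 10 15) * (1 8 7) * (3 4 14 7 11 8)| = |(1 3 4 14 10 15 9 12 7)(8 11)| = 18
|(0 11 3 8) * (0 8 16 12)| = 5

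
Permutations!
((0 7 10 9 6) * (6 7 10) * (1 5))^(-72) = (0 7 10 6 9)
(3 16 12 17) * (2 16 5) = (2 16 12 17 3 5) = [0, 1, 16, 5, 4, 2, 6, 7, 8, 9, 10, 11, 17, 13, 14, 15, 12, 3]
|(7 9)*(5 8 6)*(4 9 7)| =6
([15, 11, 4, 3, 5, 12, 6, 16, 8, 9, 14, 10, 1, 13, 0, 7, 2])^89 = (0 4 10 16 1 15 5 14 2 11 7 12)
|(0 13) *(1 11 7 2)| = 4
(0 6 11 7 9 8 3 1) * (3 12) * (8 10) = [6, 0, 2, 1, 4, 5, 11, 9, 12, 10, 8, 7, 3] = (0 6 11 7 9 10 8 12 3 1)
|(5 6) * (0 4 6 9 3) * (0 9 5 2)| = 4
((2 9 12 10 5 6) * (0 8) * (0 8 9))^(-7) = ((0 9 12 10 5 6 2))^(-7) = (12)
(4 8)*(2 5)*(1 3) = (1 3)(2 5)(4 8) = [0, 3, 5, 1, 8, 2, 6, 7, 4]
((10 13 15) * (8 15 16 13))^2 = ((8 15 10)(13 16))^2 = (16)(8 10 15)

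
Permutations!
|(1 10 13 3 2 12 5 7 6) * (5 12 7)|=|(1 10 13 3 2 7 6)|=7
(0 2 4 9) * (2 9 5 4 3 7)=(0 9)(2 3 7)(4 5)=[9, 1, 3, 7, 5, 4, 6, 2, 8, 0]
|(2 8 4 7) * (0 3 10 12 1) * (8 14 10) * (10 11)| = 11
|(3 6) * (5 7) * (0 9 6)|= 4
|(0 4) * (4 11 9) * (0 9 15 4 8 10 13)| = 8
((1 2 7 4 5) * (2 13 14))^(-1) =((1 13 14 2 7 4 5))^(-1) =(1 5 4 7 2 14 13)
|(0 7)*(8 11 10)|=|(0 7)(8 11 10)|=6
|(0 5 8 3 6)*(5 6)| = |(0 6)(3 5 8)| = 6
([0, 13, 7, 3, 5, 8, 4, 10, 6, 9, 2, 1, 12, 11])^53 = [0, 11, 10, 3, 5, 8, 4, 2, 6, 9, 7, 13, 12, 1]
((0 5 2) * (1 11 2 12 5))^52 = (12)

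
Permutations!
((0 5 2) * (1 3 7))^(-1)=((0 5 2)(1 3 7))^(-1)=(0 2 5)(1 7 3)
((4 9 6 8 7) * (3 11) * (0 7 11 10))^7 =(0 3 8 9 7 10 11 6 4)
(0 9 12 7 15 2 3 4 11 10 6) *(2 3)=(0 9 12 7 15 3 4 11 10 6)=[9, 1, 2, 4, 11, 5, 0, 15, 8, 12, 6, 10, 7, 13, 14, 3]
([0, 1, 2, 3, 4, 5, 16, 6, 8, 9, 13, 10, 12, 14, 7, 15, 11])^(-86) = [0, 1, 2, 3, 4, 5, 14, 13, 8, 9, 16, 6, 12, 11, 10, 15, 7]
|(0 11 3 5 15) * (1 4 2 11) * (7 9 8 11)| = |(0 1 4 2 7 9 8 11 3 5 15)| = 11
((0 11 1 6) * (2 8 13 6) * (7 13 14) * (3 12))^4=(0 8 6 2 13 1 7 11 14)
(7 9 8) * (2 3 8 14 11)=[0, 1, 3, 8, 4, 5, 6, 9, 7, 14, 10, 2, 12, 13, 11]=(2 3 8 7 9 14 11)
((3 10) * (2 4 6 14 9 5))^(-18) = (14)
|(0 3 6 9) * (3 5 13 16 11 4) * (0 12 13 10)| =|(0 5 10)(3 6 9 12 13 16 11 4)| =24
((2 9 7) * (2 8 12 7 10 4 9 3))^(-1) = (2 3)(4 10 9)(7 12 8)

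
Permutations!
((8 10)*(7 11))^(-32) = (11)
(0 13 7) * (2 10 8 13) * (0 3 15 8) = (0 2 10)(3 15 8 13 7) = [2, 1, 10, 15, 4, 5, 6, 3, 13, 9, 0, 11, 12, 7, 14, 8]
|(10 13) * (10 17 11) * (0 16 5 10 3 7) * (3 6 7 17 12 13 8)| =10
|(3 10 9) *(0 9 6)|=|(0 9 3 10 6)|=5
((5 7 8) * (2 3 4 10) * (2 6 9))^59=(2 9 6 10 4 3)(5 8 7)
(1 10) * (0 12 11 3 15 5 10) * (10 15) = [12, 0, 2, 10, 4, 15, 6, 7, 8, 9, 1, 3, 11, 13, 14, 5] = (0 12 11 3 10 1)(5 15)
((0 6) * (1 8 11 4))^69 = ((0 6)(1 8 11 4))^69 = (0 6)(1 8 11 4)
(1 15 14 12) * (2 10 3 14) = (1 15 2 10 3 14 12) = [0, 15, 10, 14, 4, 5, 6, 7, 8, 9, 3, 11, 1, 13, 12, 2]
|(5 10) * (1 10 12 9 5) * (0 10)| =3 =|(0 10 1)(5 12 9)|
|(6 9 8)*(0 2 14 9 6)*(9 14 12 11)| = 6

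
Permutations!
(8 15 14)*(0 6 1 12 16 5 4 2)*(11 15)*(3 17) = (0 6 1 12 16 5 4 2)(3 17)(8 11 15 14) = [6, 12, 0, 17, 2, 4, 1, 7, 11, 9, 10, 15, 16, 13, 8, 14, 5, 3]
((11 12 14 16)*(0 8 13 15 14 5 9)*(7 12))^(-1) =((0 8 13 15 14 16 11 7 12 5 9))^(-1) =(0 9 5 12 7 11 16 14 15 13 8)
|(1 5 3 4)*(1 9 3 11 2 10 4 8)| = 9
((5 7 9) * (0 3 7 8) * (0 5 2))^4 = (0 2 9 7 3)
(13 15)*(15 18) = (13 18 15) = [0, 1, 2, 3, 4, 5, 6, 7, 8, 9, 10, 11, 12, 18, 14, 13, 16, 17, 15]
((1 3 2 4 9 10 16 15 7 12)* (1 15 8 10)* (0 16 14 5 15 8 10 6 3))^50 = ((0 16 10 14 5 15 7 12 8 6 3 2 4 9 1))^50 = (0 15 3)(1 5 6)(2 16 7)(4 10 12)(8 9 14)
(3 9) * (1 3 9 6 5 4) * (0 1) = [1, 3, 2, 6, 0, 4, 5, 7, 8, 9] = (9)(0 1 3 6 5 4)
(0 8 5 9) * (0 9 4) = (9)(0 8 5 4) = [8, 1, 2, 3, 0, 4, 6, 7, 5, 9]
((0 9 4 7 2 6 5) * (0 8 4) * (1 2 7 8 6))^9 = (0 9)(1 2)(4 8)(5 6)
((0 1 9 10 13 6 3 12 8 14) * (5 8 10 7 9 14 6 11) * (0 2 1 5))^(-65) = ((0 5 8 6 3 12 10 13 11)(1 14 2)(7 9))^(-65) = (0 13 12 6 5 11 10 3 8)(1 14 2)(7 9)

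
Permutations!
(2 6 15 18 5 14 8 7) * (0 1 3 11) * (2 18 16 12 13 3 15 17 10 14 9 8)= (0 1 15 16 12 13 3 11)(2 6 17 10 14)(5 9 8 7 18)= [1, 15, 6, 11, 4, 9, 17, 18, 7, 8, 14, 0, 13, 3, 2, 16, 12, 10, 5]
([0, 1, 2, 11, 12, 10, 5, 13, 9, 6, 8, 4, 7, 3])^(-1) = [0, 1, 2, 13, 11, 6, 9, 12, 10, 8, 5, 3, 4, 7]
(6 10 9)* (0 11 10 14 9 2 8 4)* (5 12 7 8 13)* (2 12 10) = (0 11 2 13 5 10 12 7 8 4)(6 14 9) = [11, 1, 13, 3, 0, 10, 14, 8, 4, 6, 12, 2, 7, 5, 9]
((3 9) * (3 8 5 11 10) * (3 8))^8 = (11)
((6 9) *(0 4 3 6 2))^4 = (0 9 3)(2 6 4)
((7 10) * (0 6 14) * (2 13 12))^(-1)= (0 14 6)(2 12 13)(7 10)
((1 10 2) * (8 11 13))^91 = (1 10 2)(8 11 13)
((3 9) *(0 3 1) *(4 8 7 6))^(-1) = (0 1 9 3)(4 6 7 8)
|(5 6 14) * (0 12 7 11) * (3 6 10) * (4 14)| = 12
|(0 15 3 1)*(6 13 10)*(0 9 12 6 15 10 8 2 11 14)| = |(0 10 15 3 1 9 12 6 13 8 2 11 14)| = 13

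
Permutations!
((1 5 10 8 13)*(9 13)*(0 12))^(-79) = ((0 12)(1 5 10 8 9 13))^(-79) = (0 12)(1 13 9 8 10 5)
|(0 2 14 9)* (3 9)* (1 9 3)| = |(0 2 14 1 9)| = 5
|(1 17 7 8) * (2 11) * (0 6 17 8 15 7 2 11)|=|(0 6 17 2)(1 8)(7 15)|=4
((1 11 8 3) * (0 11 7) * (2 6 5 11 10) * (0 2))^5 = (0 10)(1 11 2 3 5 7 8 6)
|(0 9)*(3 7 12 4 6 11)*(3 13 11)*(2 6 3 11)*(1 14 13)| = |(0 9)(1 14 13 2 6 11)(3 7 12 4)| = 12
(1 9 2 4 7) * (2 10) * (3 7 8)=[0, 9, 4, 7, 8, 5, 6, 1, 3, 10, 2]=(1 9 10 2 4 8 3 7)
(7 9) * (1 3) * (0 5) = (0 5)(1 3)(7 9) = [5, 3, 2, 1, 4, 0, 6, 9, 8, 7]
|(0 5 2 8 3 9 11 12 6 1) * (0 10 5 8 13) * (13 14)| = 13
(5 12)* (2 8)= [0, 1, 8, 3, 4, 12, 6, 7, 2, 9, 10, 11, 5]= (2 8)(5 12)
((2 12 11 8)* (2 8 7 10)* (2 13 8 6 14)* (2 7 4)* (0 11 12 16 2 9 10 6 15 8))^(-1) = (0 13 10 9 4 11)(2 16)(6 7 14)(8 15)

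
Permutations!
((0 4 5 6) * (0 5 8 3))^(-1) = (0 3 8 4)(5 6) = ((0 4 8 3)(5 6))^(-1)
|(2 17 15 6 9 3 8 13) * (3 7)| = 9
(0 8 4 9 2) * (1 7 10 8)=(0 1 7 10 8 4 9 2)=[1, 7, 0, 3, 9, 5, 6, 10, 4, 2, 8]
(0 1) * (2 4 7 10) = (0 1)(2 4 7 10) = [1, 0, 4, 3, 7, 5, 6, 10, 8, 9, 2]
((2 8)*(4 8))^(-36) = (8)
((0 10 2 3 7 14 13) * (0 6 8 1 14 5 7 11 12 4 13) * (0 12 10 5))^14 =(14)(0 7 5)(2 11)(3 10)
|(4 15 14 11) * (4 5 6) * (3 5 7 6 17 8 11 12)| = 11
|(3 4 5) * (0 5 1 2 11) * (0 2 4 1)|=10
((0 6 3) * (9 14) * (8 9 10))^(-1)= (0 3 6)(8 10 14 9)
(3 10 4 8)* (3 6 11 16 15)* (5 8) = [0, 1, 2, 10, 5, 8, 11, 7, 6, 9, 4, 16, 12, 13, 14, 3, 15] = (3 10 4 5 8 6 11 16 15)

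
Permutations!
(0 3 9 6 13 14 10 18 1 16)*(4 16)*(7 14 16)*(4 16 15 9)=(0 3 4 7 14 10 18 1 16)(6 13 15 9)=[3, 16, 2, 4, 7, 5, 13, 14, 8, 6, 18, 11, 12, 15, 10, 9, 0, 17, 1]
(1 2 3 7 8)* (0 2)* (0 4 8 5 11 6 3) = (0 2)(1 4 8)(3 7 5 11 6) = [2, 4, 0, 7, 8, 11, 3, 5, 1, 9, 10, 6]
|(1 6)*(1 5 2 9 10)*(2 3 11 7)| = |(1 6 5 3 11 7 2 9 10)| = 9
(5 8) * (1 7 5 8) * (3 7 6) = (8)(1 6 3 7 5) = [0, 6, 2, 7, 4, 1, 3, 5, 8]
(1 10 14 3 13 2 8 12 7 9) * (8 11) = (1 10 14 3 13 2 11 8 12 7 9) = [0, 10, 11, 13, 4, 5, 6, 9, 12, 1, 14, 8, 7, 2, 3]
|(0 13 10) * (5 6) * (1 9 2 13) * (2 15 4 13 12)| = 14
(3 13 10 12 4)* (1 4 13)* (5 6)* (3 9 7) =(1 4 9 7 3)(5 6)(10 12 13) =[0, 4, 2, 1, 9, 6, 5, 3, 8, 7, 12, 11, 13, 10]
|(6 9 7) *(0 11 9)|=5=|(0 11 9 7 6)|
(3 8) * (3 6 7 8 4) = (3 4)(6 7 8) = [0, 1, 2, 4, 3, 5, 7, 8, 6]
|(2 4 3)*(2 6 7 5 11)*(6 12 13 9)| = |(2 4 3 12 13 9 6 7 5 11)| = 10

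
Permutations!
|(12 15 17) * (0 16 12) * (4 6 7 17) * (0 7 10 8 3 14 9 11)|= 12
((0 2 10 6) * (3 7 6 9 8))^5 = (0 3 10 6 8 2 7 9)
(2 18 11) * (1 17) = [0, 17, 18, 3, 4, 5, 6, 7, 8, 9, 10, 2, 12, 13, 14, 15, 16, 1, 11] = (1 17)(2 18 11)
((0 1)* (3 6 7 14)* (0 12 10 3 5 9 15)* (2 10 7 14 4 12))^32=(0 2 3 14 9)(1 10 6 5 15)(4 7 12)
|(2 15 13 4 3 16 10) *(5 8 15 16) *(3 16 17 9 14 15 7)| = |(2 17 9 14 15 13 4 16 10)(3 5 8 7)| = 36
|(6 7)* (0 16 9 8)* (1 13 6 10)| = |(0 16 9 8)(1 13 6 7 10)| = 20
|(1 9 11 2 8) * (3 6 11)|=|(1 9 3 6 11 2 8)|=7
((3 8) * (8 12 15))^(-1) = (3 8 15 12)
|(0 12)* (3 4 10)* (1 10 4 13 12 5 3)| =|(0 5 3 13 12)(1 10)| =10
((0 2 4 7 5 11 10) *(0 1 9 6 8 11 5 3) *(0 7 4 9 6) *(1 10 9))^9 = ((0 2 1 6 8 11 9)(3 7))^9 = (0 1 8 9 2 6 11)(3 7)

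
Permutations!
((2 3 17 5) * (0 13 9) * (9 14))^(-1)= (0 9 14 13)(2 5 17 3)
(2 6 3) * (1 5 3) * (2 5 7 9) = (1 7 9 2 6)(3 5) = [0, 7, 6, 5, 4, 3, 1, 9, 8, 2]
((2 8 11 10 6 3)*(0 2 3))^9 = (0 11)(2 10)(6 8)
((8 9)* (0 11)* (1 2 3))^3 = ((0 11)(1 2 3)(8 9))^3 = (0 11)(8 9)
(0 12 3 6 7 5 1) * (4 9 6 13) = [12, 0, 2, 13, 9, 1, 7, 5, 8, 6, 10, 11, 3, 4] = (0 12 3 13 4 9 6 7 5 1)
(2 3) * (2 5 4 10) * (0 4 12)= (0 4 10 2 3 5 12)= [4, 1, 3, 5, 10, 12, 6, 7, 8, 9, 2, 11, 0]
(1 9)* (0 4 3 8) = [4, 9, 2, 8, 3, 5, 6, 7, 0, 1] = (0 4 3 8)(1 9)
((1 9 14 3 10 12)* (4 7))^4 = (1 10 14)(3 9 12)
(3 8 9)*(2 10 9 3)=(2 10 9)(3 8)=[0, 1, 10, 8, 4, 5, 6, 7, 3, 2, 9]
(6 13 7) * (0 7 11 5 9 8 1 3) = (0 7 6 13 11 5 9 8 1 3) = [7, 3, 2, 0, 4, 9, 13, 6, 1, 8, 10, 5, 12, 11]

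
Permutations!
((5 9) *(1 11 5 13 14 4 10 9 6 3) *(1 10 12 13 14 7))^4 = (1 3 4)(5 9 13)(6 14 7)(10 12 11)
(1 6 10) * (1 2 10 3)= (1 6 3)(2 10)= [0, 6, 10, 1, 4, 5, 3, 7, 8, 9, 2]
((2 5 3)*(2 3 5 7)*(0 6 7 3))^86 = ((0 6 7 2 3))^86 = (0 6 7 2 3)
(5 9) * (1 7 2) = (1 7 2)(5 9) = [0, 7, 1, 3, 4, 9, 6, 2, 8, 5]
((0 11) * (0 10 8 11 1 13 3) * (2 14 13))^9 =((0 1 2 14 13 3)(8 11 10))^9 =(0 14)(1 13)(2 3)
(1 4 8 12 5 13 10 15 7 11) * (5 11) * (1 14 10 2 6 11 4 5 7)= (1 5 13 2 6 11 14 10 15)(4 8 12)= [0, 5, 6, 3, 8, 13, 11, 7, 12, 9, 15, 14, 4, 2, 10, 1]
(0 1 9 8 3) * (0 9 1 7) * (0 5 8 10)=(0 7 5 8 3 9 10)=[7, 1, 2, 9, 4, 8, 6, 5, 3, 10, 0]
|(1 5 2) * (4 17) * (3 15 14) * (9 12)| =|(1 5 2)(3 15 14)(4 17)(9 12)| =6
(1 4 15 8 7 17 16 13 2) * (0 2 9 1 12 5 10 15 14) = (0 2 12 5 10 15 8 7 17 16 13 9 1 4 14) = [2, 4, 12, 3, 14, 10, 6, 17, 7, 1, 15, 11, 5, 9, 0, 8, 13, 16]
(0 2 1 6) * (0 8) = (0 2 1 6 8) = [2, 6, 1, 3, 4, 5, 8, 7, 0]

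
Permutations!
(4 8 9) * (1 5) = (1 5)(4 8 9) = [0, 5, 2, 3, 8, 1, 6, 7, 9, 4]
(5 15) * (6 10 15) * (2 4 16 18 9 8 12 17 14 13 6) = (2 4 16 18 9 8 12 17 14 13 6 10 15 5) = [0, 1, 4, 3, 16, 2, 10, 7, 12, 8, 15, 11, 17, 6, 13, 5, 18, 14, 9]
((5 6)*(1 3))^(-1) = ((1 3)(5 6))^(-1) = (1 3)(5 6)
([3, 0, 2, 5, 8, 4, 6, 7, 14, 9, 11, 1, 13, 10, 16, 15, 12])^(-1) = [1, 11, 2, 0, 5, 3, 6, 7, 4, 9, 13, 10, 16, 12, 8, 15, 14]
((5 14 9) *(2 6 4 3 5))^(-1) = (2 9 14 5 3 4 6)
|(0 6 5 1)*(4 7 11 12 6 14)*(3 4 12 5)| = |(0 14 12 6 3 4 7 11 5 1)| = 10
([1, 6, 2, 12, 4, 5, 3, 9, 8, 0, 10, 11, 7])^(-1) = (0 9 7 12 3 6 1)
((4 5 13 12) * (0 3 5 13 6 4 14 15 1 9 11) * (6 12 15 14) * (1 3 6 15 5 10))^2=((0 6 4 13 5 12 15 3 10 1 9 11))^2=(0 4 5 15 10 9)(1 11 6 13 12 3)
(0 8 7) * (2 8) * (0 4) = (0 2 8 7 4) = [2, 1, 8, 3, 0, 5, 6, 4, 7]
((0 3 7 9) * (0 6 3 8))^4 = ((0 8)(3 7 9 6))^4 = (9)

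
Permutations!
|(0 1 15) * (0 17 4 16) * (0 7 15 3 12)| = |(0 1 3 12)(4 16 7 15 17)| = 20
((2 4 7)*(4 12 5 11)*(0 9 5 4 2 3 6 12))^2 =(0 5 2 9 11)(3 12 7 6 4)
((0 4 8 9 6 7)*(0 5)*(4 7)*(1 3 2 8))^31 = ((0 7 5)(1 3 2 8 9 6 4))^31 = (0 7 5)(1 8 4 2 6 3 9)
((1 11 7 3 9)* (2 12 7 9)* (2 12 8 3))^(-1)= ((1 11 9)(2 8 3 12 7))^(-1)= (1 9 11)(2 7 12 3 8)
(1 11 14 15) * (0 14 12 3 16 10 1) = (0 14 15)(1 11 12 3 16 10) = [14, 11, 2, 16, 4, 5, 6, 7, 8, 9, 1, 12, 3, 13, 15, 0, 10]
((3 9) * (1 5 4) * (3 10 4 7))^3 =(1 3 4 7 10 5 9)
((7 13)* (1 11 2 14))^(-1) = (1 14 2 11)(7 13)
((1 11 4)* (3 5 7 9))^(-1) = (1 4 11)(3 9 7 5) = ((1 11 4)(3 5 7 9))^(-1)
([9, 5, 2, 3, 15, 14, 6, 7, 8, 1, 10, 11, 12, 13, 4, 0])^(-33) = (0 1 14 15 9 5 4)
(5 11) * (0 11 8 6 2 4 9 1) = (0 11 5 8 6 2 4 9 1) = [11, 0, 4, 3, 9, 8, 2, 7, 6, 1, 10, 5]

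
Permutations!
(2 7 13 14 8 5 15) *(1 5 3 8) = [0, 5, 7, 8, 4, 15, 6, 13, 3, 9, 10, 11, 12, 14, 1, 2] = (1 5 15 2 7 13 14)(3 8)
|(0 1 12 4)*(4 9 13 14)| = 7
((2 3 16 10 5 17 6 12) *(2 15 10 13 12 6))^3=((2 3 16 13 12 15 10 5 17))^3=(2 13 10)(3 12 5)(15 17 16)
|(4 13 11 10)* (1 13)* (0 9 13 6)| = 8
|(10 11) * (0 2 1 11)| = |(0 2 1 11 10)| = 5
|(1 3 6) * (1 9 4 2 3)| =5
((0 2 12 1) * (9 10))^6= ((0 2 12 1)(9 10))^6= (0 12)(1 2)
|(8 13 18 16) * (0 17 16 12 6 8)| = 15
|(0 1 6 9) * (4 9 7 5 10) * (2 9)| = |(0 1 6 7 5 10 4 2 9)| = 9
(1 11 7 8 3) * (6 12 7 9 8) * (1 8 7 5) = (1 11 9 7 6 12 5)(3 8) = [0, 11, 2, 8, 4, 1, 12, 6, 3, 7, 10, 9, 5]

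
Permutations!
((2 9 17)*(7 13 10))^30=(17)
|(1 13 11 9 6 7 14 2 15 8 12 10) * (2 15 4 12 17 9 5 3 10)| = 42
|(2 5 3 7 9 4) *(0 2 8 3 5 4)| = 7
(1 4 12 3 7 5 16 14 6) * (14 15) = (1 4 12 3 7 5 16 15 14 6) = [0, 4, 2, 7, 12, 16, 1, 5, 8, 9, 10, 11, 3, 13, 6, 14, 15]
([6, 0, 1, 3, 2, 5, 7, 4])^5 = [1, 2, 4, 3, 7, 5, 0, 6]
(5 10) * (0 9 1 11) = (0 9 1 11)(5 10) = [9, 11, 2, 3, 4, 10, 6, 7, 8, 1, 5, 0]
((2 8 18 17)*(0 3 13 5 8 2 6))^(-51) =(0 18 13 6 8 3 17 5)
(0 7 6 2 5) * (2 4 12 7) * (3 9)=(0 2 5)(3 9)(4 12 7 6)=[2, 1, 5, 9, 12, 0, 4, 6, 8, 3, 10, 11, 7]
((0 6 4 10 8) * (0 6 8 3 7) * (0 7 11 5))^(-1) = (0 5 11 3 10 4 6 8) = ((0 8 6 4 10 3 11 5))^(-1)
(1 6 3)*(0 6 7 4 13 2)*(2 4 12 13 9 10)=(0 6 3 1 7 12 13 4 9 10 2)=[6, 7, 0, 1, 9, 5, 3, 12, 8, 10, 2, 11, 13, 4]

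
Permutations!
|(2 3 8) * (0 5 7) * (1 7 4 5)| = |(0 1 7)(2 3 8)(4 5)| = 6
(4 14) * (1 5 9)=[0, 5, 2, 3, 14, 9, 6, 7, 8, 1, 10, 11, 12, 13, 4]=(1 5 9)(4 14)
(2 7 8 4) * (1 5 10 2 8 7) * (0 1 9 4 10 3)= [1, 5, 9, 0, 8, 3, 6, 7, 10, 4, 2]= (0 1 5 3)(2 9 4 8 10)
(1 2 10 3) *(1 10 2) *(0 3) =[3, 1, 2, 10, 4, 5, 6, 7, 8, 9, 0] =(0 3 10)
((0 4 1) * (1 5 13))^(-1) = ((0 4 5 13 1))^(-1) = (0 1 13 5 4)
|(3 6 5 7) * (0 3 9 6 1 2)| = 4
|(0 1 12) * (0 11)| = |(0 1 12 11)| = 4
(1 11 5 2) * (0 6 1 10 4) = (0 6 1 11 5 2 10 4) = [6, 11, 10, 3, 0, 2, 1, 7, 8, 9, 4, 5]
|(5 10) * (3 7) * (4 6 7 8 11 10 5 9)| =8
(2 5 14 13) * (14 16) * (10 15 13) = [0, 1, 5, 3, 4, 16, 6, 7, 8, 9, 15, 11, 12, 2, 10, 13, 14] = (2 5 16 14 10 15 13)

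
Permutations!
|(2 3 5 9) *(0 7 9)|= 6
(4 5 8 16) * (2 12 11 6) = (2 12 11 6)(4 5 8 16) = [0, 1, 12, 3, 5, 8, 2, 7, 16, 9, 10, 6, 11, 13, 14, 15, 4]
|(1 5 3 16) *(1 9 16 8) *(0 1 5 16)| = |(0 1 16 9)(3 8 5)| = 12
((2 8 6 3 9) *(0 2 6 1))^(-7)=(0 2 8 1)(3 6 9)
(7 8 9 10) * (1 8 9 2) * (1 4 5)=[0, 8, 4, 3, 5, 1, 6, 9, 2, 10, 7]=(1 8 2 4 5)(7 9 10)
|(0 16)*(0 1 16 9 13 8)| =4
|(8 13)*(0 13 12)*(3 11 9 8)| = |(0 13 3 11 9 8 12)| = 7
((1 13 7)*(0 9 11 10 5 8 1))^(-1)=((0 9 11 10 5 8 1 13 7))^(-1)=(0 7 13 1 8 5 10 11 9)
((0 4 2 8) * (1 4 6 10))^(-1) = ((0 6 10 1 4 2 8))^(-1) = (0 8 2 4 1 10 6)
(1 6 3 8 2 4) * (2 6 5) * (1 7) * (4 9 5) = (1 4 7)(2 9 5)(3 8 6) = [0, 4, 9, 8, 7, 2, 3, 1, 6, 5]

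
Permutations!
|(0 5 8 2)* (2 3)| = |(0 5 8 3 2)| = 5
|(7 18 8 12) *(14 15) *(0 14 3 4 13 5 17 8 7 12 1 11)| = |(0 14 15 3 4 13 5 17 8 1 11)(7 18)| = 22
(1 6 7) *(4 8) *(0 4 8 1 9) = (0 4 1 6 7 9) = [4, 6, 2, 3, 1, 5, 7, 9, 8, 0]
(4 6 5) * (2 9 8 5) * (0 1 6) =[1, 6, 9, 3, 0, 4, 2, 7, 5, 8] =(0 1 6 2 9 8 5 4)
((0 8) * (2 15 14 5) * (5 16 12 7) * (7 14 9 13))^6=(16)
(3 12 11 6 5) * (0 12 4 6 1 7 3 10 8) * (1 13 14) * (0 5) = (0 12 11 13 14 1 7 3 4 6)(5 10 8) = [12, 7, 2, 4, 6, 10, 0, 3, 5, 9, 8, 13, 11, 14, 1]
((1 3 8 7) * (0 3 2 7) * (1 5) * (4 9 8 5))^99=(9)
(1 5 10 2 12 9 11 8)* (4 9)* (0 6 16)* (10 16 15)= (0 6 15 10 2 12 4 9 11 8 1 5 16)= [6, 5, 12, 3, 9, 16, 15, 7, 1, 11, 2, 8, 4, 13, 14, 10, 0]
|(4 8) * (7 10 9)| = 6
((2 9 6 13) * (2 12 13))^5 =((2 9 6)(12 13))^5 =(2 6 9)(12 13)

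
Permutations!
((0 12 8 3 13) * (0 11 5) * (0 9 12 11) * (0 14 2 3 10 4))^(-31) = (0 11 5 9 12 8 10 4)(2 3 13 14)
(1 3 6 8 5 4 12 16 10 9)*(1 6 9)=(1 3 9 6 8 5 4 12 16 10)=[0, 3, 2, 9, 12, 4, 8, 7, 5, 6, 1, 11, 16, 13, 14, 15, 10]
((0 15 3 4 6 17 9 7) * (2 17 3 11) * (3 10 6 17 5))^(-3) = (0 17 5 15 9 3 11 7 4 2)(6 10)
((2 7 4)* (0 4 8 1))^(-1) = (0 1 8 7 2 4) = ((0 4 2 7 8 1))^(-1)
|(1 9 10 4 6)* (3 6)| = |(1 9 10 4 3 6)| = 6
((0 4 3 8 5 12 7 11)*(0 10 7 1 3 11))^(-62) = ((0 4 11 10 7)(1 3 8 5 12))^(-62) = (0 10 4 7 11)(1 5 3 12 8)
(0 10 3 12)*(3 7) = (0 10 7 3 12) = [10, 1, 2, 12, 4, 5, 6, 3, 8, 9, 7, 11, 0]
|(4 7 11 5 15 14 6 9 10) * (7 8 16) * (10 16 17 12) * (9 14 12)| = 22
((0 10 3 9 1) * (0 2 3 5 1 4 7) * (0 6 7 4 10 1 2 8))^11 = ((0 1 8)(2 3 9 10 5)(6 7))^11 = (0 8 1)(2 3 9 10 5)(6 7)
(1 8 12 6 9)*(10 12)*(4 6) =(1 8 10 12 4 6 9) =[0, 8, 2, 3, 6, 5, 9, 7, 10, 1, 12, 11, 4]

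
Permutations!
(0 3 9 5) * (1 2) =[3, 2, 1, 9, 4, 0, 6, 7, 8, 5] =(0 3 9 5)(1 2)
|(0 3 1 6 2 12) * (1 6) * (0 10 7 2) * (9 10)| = |(0 3 6)(2 12 9 10 7)| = 15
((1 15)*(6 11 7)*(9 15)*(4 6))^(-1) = (1 15 9)(4 7 11 6)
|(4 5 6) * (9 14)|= |(4 5 6)(9 14)|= 6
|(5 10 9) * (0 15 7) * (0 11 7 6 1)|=|(0 15 6 1)(5 10 9)(7 11)|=12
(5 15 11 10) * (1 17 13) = [0, 17, 2, 3, 4, 15, 6, 7, 8, 9, 5, 10, 12, 1, 14, 11, 16, 13] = (1 17 13)(5 15 11 10)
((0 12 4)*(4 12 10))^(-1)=((12)(0 10 4))^(-1)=(12)(0 4 10)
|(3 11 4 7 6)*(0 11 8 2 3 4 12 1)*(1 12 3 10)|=21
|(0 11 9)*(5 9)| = |(0 11 5 9)| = 4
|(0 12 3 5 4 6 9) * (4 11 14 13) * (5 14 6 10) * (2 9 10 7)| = 36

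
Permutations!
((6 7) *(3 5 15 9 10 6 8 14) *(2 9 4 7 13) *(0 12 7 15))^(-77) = ((0 12 7 8 14 3 5)(2 9 10 6 13)(4 15))^(-77) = (2 6 9 13 10)(4 15)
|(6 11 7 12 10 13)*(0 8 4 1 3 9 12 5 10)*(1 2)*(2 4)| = 42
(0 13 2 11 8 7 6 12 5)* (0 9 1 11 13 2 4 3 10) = (0 2 13 4 3 10)(1 11 8 7 6 12 5 9) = [2, 11, 13, 10, 3, 9, 12, 6, 7, 1, 0, 8, 5, 4]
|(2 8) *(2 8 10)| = |(2 10)| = 2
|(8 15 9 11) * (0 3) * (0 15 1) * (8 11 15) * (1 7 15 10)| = 8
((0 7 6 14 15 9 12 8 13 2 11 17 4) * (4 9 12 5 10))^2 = (0 6 15 8 2 17 5 4 7 14 12 13 11 9 10)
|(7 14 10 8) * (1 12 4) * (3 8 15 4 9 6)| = 11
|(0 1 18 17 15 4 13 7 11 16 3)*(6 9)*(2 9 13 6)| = 12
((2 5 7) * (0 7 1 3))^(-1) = (0 3 1 5 2 7)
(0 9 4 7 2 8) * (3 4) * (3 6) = [9, 1, 8, 4, 7, 5, 3, 2, 0, 6] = (0 9 6 3 4 7 2 8)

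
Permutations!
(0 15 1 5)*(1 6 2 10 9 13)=(0 15 6 2 10 9 13 1 5)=[15, 5, 10, 3, 4, 0, 2, 7, 8, 13, 9, 11, 12, 1, 14, 6]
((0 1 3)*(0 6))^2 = ((0 1 3 6))^2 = (0 3)(1 6)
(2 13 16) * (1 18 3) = [0, 18, 13, 1, 4, 5, 6, 7, 8, 9, 10, 11, 12, 16, 14, 15, 2, 17, 3] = (1 18 3)(2 13 16)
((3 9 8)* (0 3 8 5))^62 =(0 9)(3 5) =((0 3 9 5))^62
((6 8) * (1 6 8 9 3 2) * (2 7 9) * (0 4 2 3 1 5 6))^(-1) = ((0 4 2 5 6 3 7 9 1))^(-1) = (0 1 9 7 3 6 5 2 4)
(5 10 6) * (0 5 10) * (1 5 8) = [8, 5, 2, 3, 4, 0, 10, 7, 1, 9, 6] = (0 8 1 5)(6 10)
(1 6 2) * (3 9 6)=(1 3 9 6 2)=[0, 3, 1, 9, 4, 5, 2, 7, 8, 6]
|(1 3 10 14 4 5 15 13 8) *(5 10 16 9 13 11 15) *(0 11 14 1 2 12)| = 14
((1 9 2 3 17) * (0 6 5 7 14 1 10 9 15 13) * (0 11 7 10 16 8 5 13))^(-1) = ((0 6 13 11 7 14 1 15)(2 3 17 16 8 5 10 9))^(-1) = (0 15 1 14 7 11 13 6)(2 9 10 5 8 16 17 3)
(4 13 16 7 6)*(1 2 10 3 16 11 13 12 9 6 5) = (1 2 10 3 16 7 5)(4 12 9 6)(11 13) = [0, 2, 10, 16, 12, 1, 4, 5, 8, 6, 3, 13, 9, 11, 14, 15, 7]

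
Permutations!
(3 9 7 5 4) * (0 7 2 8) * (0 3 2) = (0 7 5 4 2 8 3 9) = [7, 1, 8, 9, 2, 4, 6, 5, 3, 0]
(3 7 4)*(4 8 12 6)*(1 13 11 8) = (1 13 11 8 12 6 4 3 7) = [0, 13, 2, 7, 3, 5, 4, 1, 12, 9, 10, 8, 6, 11]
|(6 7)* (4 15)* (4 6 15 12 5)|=3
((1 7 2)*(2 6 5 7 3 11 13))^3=(1 13 3 2 11)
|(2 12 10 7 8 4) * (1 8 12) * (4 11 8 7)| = |(1 7 12 10 4 2)(8 11)| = 6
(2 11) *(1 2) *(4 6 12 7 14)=(1 2 11)(4 6 12 7 14)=[0, 2, 11, 3, 6, 5, 12, 14, 8, 9, 10, 1, 7, 13, 4]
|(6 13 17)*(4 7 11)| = 3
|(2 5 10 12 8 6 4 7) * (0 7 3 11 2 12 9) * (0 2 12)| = 12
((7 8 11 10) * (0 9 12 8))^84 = ((0 9 12 8 11 10 7))^84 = (12)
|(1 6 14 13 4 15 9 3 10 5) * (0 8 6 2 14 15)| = |(0 8 6 15 9 3 10 5 1 2 14 13 4)| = 13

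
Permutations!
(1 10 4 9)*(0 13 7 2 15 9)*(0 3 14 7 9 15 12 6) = (15)(0 13 9 1 10 4 3 14 7 2 12 6) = [13, 10, 12, 14, 3, 5, 0, 2, 8, 1, 4, 11, 6, 9, 7, 15]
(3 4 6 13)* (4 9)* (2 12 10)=[0, 1, 12, 9, 6, 5, 13, 7, 8, 4, 2, 11, 10, 3]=(2 12 10)(3 9 4 6 13)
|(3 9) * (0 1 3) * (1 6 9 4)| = 3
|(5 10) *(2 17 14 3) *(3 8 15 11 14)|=12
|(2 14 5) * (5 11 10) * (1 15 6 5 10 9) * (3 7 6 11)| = 12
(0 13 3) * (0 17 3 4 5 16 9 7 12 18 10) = (0 13 4 5 16 9 7 12 18 10)(3 17) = [13, 1, 2, 17, 5, 16, 6, 12, 8, 7, 0, 11, 18, 4, 14, 15, 9, 3, 10]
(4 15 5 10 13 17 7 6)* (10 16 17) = (4 15 5 16 17 7 6)(10 13) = [0, 1, 2, 3, 15, 16, 4, 6, 8, 9, 13, 11, 12, 10, 14, 5, 17, 7]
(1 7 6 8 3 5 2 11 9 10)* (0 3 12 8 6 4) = (0 3 5 2 11 9 10 1 7 4)(8 12) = [3, 7, 11, 5, 0, 2, 6, 4, 12, 10, 1, 9, 8]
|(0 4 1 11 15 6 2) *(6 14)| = 8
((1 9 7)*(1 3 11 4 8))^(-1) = ((1 9 7 3 11 4 8))^(-1) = (1 8 4 11 3 7 9)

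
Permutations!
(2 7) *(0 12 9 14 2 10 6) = (0 12 9 14 2 7 10 6) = [12, 1, 7, 3, 4, 5, 0, 10, 8, 14, 6, 11, 9, 13, 2]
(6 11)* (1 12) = (1 12)(6 11) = [0, 12, 2, 3, 4, 5, 11, 7, 8, 9, 10, 6, 1]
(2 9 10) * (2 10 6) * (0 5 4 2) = (10)(0 5 4 2 9 6) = [5, 1, 9, 3, 2, 4, 0, 7, 8, 6, 10]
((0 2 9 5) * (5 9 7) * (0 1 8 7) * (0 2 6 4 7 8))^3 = ((9)(0 6 4 7 5 1))^3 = (9)(0 7)(1 4)(5 6)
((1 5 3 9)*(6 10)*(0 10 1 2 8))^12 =(0 1 9)(2 10 5)(3 8 6)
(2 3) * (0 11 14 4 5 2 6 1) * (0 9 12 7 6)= (0 11 14 4 5 2 3)(1 9 12 7 6)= [11, 9, 3, 0, 5, 2, 1, 6, 8, 12, 10, 14, 7, 13, 4]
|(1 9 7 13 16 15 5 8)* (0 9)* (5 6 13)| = 12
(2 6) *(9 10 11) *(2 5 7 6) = (5 7 6)(9 10 11) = [0, 1, 2, 3, 4, 7, 5, 6, 8, 10, 11, 9]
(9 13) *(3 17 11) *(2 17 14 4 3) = (2 17 11)(3 14 4)(9 13) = [0, 1, 17, 14, 3, 5, 6, 7, 8, 13, 10, 2, 12, 9, 4, 15, 16, 11]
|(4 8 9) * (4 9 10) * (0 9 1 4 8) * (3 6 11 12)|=4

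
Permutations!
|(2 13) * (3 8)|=2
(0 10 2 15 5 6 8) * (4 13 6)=(0 10 2 15 5 4 13 6 8)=[10, 1, 15, 3, 13, 4, 8, 7, 0, 9, 2, 11, 12, 6, 14, 5]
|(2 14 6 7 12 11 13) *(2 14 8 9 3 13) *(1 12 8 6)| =|(1 12 11 2 6 7 8 9 3 13 14)| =11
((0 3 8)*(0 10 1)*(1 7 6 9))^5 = ((0 3 8 10 7 6 9 1))^5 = (0 6 8 1 7 3 9 10)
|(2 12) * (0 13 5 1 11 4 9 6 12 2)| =|(0 13 5 1 11 4 9 6 12)| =9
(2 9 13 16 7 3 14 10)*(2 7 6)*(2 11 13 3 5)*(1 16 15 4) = [0, 16, 9, 14, 1, 2, 11, 5, 8, 3, 7, 13, 12, 15, 10, 4, 6] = (1 16 6 11 13 15 4)(2 9 3 14 10 7 5)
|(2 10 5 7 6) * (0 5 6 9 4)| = 15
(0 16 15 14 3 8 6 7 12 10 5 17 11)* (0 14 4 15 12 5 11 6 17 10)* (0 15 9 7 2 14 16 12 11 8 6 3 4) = (0 12 15)(2 14 4 9 7 5 10 8 17 3 6)(11 16) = [12, 1, 14, 6, 9, 10, 2, 5, 17, 7, 8, 16, 15, 13, 4, 0, 11, 3]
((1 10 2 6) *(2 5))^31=(1 10 5 2 6)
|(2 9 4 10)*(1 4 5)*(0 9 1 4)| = |(0 9 5 4 10 2 1)| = 7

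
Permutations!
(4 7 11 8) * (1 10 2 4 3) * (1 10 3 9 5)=[0, 3, 4, 10, 7, 1, 6, 11, 9, 5, 2, 8]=(1 3 10 2 4 7 11 8 9 5)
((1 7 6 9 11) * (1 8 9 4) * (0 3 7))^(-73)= ((0 3 7 6 4 1)(8 9 11))^(-73)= (0 1 4 6 7 3)(8 11 9)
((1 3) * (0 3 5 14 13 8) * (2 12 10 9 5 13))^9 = (0 8 13 1 3)(2 9)(5 12)(10 14)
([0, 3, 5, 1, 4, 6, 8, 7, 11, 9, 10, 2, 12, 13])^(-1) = [0, 3, 11, 1, 4, 2, 5, 7, 6, 9, 10, 8, 12, 13]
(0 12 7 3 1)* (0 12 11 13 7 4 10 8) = (0 11 13 7 3 1 12 4 10 8) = [11, 12, 2, 1, 10, 5, 6, 3, 0, 9, 8, 13, 4, 7]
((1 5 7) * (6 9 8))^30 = (9)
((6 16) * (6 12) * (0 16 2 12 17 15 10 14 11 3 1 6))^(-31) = ((0 16 17 15 10 14 11 3 1 6 2 12))^(-31) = (0 14 2 15 1 16 11 12 10 6 17 3)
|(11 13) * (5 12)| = |(5 12)(11 13)| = 2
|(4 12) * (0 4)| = |(0 4 12)| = 3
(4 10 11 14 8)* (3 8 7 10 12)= [0, 1, 2, 8, 12, 5, 6, 10, 4, 9, 11, 14, 3, 13, 7]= (3 8 4 12)(7 10 11 14)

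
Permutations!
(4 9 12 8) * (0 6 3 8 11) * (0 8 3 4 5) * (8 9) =(0 6 4 8 5)(9 12 11) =[6, 1, 2, 3, 8, 0, 4, 7, 5, 12, 10, 9, 11]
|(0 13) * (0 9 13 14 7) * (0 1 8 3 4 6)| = 8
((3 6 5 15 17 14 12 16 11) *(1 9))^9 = (17)(1 9)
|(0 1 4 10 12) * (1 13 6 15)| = |(0 13 6 15 1 4 10 12)| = 8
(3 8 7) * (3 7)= (3 8)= [0, 1, 2, 8, 4, 5, 6, 7, 3]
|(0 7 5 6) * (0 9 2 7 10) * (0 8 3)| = |(0 10 8 3)(2 7 5 6 9)| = 20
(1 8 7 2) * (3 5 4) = (1 8 7 2)(3 5 4) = [0, 8, 1, 5, 3, 4, 6, 2, 7]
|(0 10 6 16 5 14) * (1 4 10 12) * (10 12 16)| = 12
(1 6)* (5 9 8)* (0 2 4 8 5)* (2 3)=(0 3 2 4 8)(1 6)(5 9)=[3, 6, 4, 2, 8, 9, 1, 7, 0, 5]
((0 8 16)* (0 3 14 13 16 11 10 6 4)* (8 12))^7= ((0 12 8 11 10 6 4)(3 14 13 16))^7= (3 16 13 14)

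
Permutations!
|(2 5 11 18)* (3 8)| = 4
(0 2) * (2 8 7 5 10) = (0 8 7 5 10 2) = [8, 1, 0, 3, 4, 10, 6, 5, 7, 9, 2]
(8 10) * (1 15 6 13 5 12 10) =[0, 15, 2, 3, 4, 12, 13, 7, 1, 9, 8, 11, 10, 5, 14, 6] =(1 15 6 13 5 12 10 8)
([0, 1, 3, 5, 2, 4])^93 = (2 3 5 4)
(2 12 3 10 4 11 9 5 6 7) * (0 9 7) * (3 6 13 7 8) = [9, 1, 12, 10, 11, 13, 0, 2, 3, 5, 4, 8, 6, 7] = (0 9 5 13 7 2 12 6)(3 10 4 11 8)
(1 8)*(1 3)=(1 8 3)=[0, 8, 2, 1, 4, 5, 6, 7, 3]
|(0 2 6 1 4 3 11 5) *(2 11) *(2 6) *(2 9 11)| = |(0 2 9 11 5)(1 4 3 6)| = 20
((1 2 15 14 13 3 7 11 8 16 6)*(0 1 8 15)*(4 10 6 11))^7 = (0 1 2)(3 11 10 13 16 4 14 8 7 15 6)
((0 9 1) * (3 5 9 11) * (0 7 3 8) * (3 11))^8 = (11)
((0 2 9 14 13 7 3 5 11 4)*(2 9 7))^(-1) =(0 4 11 5 3 7 2 13 14 9)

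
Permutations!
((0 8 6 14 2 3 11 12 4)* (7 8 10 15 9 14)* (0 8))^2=((0 10 15 9 14 2 3 11 12 4 8 6 7))^2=(0 15 14 3 12 8 7 10 9 2 11 4 6)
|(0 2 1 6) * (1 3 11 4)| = |(0 2 3 11 4 1 6)| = 7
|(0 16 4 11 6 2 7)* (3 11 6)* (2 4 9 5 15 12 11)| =10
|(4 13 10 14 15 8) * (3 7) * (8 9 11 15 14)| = |(3 7)(4 13 10 8)(9 11 15)| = 12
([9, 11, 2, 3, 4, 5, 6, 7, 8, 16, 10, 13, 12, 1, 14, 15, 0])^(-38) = (0 9 16)(1 11 13)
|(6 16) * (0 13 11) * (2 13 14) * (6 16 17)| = 10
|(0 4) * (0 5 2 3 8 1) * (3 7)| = 8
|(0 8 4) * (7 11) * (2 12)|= 6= |(0 8 4)(2 12)(7 11)|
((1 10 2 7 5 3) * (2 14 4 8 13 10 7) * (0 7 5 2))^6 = (4 8 13 10 14)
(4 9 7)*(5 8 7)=(4 9 5 8 7)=[0, 1, 2, 3, 9, 8, 6, 4, 7, 5]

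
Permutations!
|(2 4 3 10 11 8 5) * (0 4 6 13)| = |(0 4 3 10 11 8 5 2 6 13)| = 10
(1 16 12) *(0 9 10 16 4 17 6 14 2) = (0 9 10 16 12 1 4 17 6 14 2) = [9, 4, 0, 3, 17, 5, 14, 7, 8, 10, 16, 11, 1, 13, 2, 15, 12, 6]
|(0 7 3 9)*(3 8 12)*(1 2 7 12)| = 4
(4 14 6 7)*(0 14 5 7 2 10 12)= (0 14 6 2 10 12)(4 5 7)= [14, 1, 10, 3, 5, 7, 2, 4, 8, 9, 12, 11, 0, 13, 6]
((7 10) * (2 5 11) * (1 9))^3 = (11)(1 9)(7 10) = ((1 9)(2 5 11)(7 10))^3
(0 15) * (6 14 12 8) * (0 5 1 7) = (0 15 5 1 7)(6 14 12 8) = [15, 7, 2, 3, 4, 1, 14, 0, 6, 9, 10, 11, 8, 13, 12, 5]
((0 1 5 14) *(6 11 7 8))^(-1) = (0 14 5 1)(6 8 7 11)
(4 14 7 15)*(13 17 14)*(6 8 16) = (4 13 17 14 7 15)(6 8 16) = [0, 1, 2, 3, 13, 5, 8, 15, 16, 9, 10, 11, 12, 17, 7, 4, 6, 14]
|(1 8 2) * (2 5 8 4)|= |(1 4 2)(5 8)|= 6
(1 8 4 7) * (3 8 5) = [0, 5, 2, 8, 7, 3, 6, 1, 4] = (1 5 3 8 4 7)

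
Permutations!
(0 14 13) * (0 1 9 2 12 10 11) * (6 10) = (0 14 13 1 9 2 12 6 10 11) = [14, 9, 12, 3, 4, 5, 10, 7, 8, 2, 11, 0, 6, 1, 13]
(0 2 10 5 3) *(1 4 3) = [2, 4, 10, 0, 3, 1, 6, 7, 8, 9, 5] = (0 2 10 5 1 4 3)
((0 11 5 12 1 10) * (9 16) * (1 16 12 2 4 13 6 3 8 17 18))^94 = (0 2 6 17 10 5 13 8 1 11 4 3 18)(9 12 16) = ((0 11 5 2 4 13 6 3 8 17 18 1 10)(9 12 16))^94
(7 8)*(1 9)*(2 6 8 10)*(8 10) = [0, 9, 6, 3, 4, 5, 10, 8, 7, 1, 2] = (1 9)(2 6 10)(7 8)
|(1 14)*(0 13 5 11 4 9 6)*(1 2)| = |(0 13 5 11 4 9 6)(1 14 2)| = 21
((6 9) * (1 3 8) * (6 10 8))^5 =((1 3 6 9 10 8))^5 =(1 8 10 9 6 3)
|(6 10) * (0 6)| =|(0 6 10)| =3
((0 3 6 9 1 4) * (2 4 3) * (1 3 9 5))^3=(1 6 9 5 3)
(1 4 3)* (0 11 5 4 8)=(0 11 5 4 3 1 8)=[11, 8, 2, 1, 3, 4, 6, 7, 0, 9, 10, 5]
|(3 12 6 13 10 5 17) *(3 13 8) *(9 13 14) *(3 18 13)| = |(3 12 6 8 18 13 10 5 17 14 9)| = 11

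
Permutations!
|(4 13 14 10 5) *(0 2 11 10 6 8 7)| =11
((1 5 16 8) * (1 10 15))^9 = (1 8)(5 10)(15 16)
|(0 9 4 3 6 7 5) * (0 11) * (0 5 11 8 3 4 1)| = 6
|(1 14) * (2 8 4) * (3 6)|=6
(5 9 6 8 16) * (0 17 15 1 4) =(0 17 15 1 4)(5 9 6 8 16) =[17, 4, 2, 3, 0, 9, 8, 7, 16, 6, 10, 11, 12, 13, 14, 1, 5, 15]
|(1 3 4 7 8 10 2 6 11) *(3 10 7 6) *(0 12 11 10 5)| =10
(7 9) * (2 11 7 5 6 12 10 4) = [0, 1, 11, 3, 2, 6, 12, 9, 8, 5, 4, 7, 10] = (2 11 7 9 5 6 12 10 4)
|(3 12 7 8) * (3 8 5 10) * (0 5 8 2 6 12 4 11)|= 30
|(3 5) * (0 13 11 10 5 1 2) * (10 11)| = |(0 13 10 5 3 1 2)| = 7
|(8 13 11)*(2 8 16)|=|(2 8 13 11 16)|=5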